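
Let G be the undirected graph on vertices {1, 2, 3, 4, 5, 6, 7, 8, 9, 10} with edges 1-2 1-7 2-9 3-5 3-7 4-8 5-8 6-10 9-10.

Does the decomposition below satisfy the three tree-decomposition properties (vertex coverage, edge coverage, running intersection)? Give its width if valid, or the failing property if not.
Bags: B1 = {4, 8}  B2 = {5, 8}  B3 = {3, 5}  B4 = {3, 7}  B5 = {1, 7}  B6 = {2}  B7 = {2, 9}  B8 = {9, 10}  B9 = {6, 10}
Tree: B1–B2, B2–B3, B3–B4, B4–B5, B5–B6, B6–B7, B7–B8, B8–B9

A tree decomposition must satisfy three properties: every vertex lies in some bag; for every edge, both endpoints lie together in some bag; and for every vertex, the bags containing it form a connected subtree. Here edge (1,2) lies in no bag, so the decomposition is invalid.

No — edge (1,2) lies in no bag.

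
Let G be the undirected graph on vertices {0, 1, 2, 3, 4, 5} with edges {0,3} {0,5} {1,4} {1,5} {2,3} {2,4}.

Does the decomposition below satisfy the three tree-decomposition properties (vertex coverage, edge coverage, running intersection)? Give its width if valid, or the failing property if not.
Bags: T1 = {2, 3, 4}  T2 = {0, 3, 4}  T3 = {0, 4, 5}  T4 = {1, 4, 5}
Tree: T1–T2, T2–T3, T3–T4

Yes; width 2.

Vertex coverage: the bags together contain {0, 1, 2, 3, 4, 5}, the full vertex set. Edge coverage: each edge of G has both endpoints in at least one bag. Running intersection: for every vertex, the bags containing it form a connected subtree. All three properties hold, so this is a valid tree decomposition of width max|bag| − 1 = 2, and hence tw(G) ≤ 2.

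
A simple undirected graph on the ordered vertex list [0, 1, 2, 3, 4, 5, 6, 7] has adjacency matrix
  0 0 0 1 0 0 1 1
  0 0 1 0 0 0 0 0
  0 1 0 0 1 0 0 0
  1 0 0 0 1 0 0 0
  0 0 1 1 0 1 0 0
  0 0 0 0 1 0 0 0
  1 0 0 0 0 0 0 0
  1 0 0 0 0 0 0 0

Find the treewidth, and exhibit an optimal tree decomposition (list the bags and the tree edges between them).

The largest bag has 2 vertices, giving width 1; this decomposition certifies tw(G) ≤ 1. Any graph with an edge has treewidth ≥ 1, and G has the edge 4–3. The upper and lower bounds meet at 1, so that is the treewidth.

Treewidth 1.
One such decomposition:
Bags: B1 = {3, 4}  B2 = {0, 3}  B3 = {0, 7}  B4 = {2, 4}  B5 = {1, 2}  B6 = {4, 5}  B7 = {0, 6}
Tree: B1–B2, B2–B3, B1–B4, B4–B5, B4–B6, B3–B7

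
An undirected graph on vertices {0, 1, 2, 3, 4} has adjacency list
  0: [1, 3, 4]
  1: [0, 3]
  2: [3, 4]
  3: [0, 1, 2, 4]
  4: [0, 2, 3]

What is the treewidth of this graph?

2

A width-2 tree decomposition is:
Bags: B1 = {0, 1, 3}  B2 = {0, 3, 4}  B3 = {2, 3, 4}
Tree: B1–B2, B2–B3
Every bag has size at most 3, so the width is 3 − 1 = 2 and tw(G) ≤ 2. Conversely, {0, 1, 3} is a clique of size 3, and the vertices of any clique must share a bag in every tree decomposition; so some bag has ≥ 3 vertices and tw(G) ≥ 2. The upper and lower bounds meet at 2, so that is the treewidth.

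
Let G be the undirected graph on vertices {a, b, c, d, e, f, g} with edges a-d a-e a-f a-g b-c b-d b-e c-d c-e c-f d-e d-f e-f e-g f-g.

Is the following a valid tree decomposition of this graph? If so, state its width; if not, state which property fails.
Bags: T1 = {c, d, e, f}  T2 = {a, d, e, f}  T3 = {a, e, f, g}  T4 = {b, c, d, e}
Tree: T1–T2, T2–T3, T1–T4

Checking the three conditions: (i) the bags cover all of {a, b, c, d, e, f, g}; (ii) for each edge, some bag contains both endpoints; (iii) the bags containing any fixed vertex form a subtree. All hold, so the decomposition is valid with width 4 − 1 = 3.

Yes; width 3.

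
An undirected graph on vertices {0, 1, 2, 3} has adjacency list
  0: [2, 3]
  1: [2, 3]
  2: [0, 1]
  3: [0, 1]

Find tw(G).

A width-2 tree decomposition is:
Bags: B1 = {1, 2, 3}  B2 = {0, 2, 3}
Tree: B1–B2
The largest bag has 3 vertices, giving width 2; this decomposition certifies tw(G) ≤ 2. The edges 2–1–3–0–2 form a cycle, so G is not a tree and its treewidth is at least 2. Combining the bounds, tw(G) = 2.

2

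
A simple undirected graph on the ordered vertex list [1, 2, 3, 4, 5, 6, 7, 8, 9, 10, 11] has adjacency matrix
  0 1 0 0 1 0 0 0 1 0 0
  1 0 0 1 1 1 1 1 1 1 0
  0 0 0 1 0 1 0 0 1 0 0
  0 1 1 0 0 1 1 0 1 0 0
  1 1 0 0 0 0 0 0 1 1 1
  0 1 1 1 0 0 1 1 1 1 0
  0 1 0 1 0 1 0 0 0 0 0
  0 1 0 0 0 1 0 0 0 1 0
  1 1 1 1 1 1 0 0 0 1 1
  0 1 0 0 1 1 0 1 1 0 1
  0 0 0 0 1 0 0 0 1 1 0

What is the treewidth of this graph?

3

A width-3 tree decomposition is:
Bags: B1 = {2, 4, 6, 7}  B2 = {2, 4, 6, 9}  B3 = {2, 6, 9, 10}  B4 = {3, 4, 6, 9}  B5 = {2, 6, 8, 10}  B6 = {2, 5, 9, 10}  B7 = {1, 2, 5, 9}  B8 = {5, 9, 10, 11}
Tree: B1–B2, B2–B3, B2–B4, B3–B5, B3–B6, B6–B7, B6–B8
Every bag has size at most 4, so the width is 4 − 1 = 3 and tw(G) ≤ 3. For the lower bound, the 4 vertices {5, 9, 10, 11} are pairwise adjacent, and any tree decomposition puts a clique entirely inside one bag — forcing width ≥ 3. Hence tw(G) = 3 exactly.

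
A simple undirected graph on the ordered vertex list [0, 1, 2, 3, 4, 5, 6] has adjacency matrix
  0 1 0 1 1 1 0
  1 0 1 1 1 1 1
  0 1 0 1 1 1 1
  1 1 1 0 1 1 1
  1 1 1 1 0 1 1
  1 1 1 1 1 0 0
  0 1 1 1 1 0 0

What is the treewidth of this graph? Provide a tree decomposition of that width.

Treewidth 4.
Bags: B1 = {1, 2, 3, 4, 6}  B2 = {1, 2, 3, 4, 5}  B3 = {0, 1, 3, 4, 5}
Tree: B1–B2, B2–B3

Every bag has size at most 5, so the width is 5 − 1 = 4 and tw(G) ≤ 4. For the lower bound, the 5 vertices {0, 1, 3, 4, 5} are pairwise adjacent, and any tree decomposition puts a clique entirely inside one bag — forcing width ≥ 4. The upper and lower bounds meet at 4, so that is the treewidth.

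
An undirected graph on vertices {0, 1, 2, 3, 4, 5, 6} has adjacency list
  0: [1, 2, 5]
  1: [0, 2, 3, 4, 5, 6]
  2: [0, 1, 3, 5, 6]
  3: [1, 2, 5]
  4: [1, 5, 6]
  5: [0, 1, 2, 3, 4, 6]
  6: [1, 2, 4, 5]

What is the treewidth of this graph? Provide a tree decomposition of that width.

The largest bag has 4 vertices, giving width 3; this decomposition certifies tw(G) ≤ 3. On the other hand G contains the 4-clique {0, 1, 2, 5}. A clique must lie in a single bag of any decomposition, so no decomposition can have width below 3. The upper and lower bounds meet at 3, so that is the treewidth.

Treewidth 3.
Bags: B1 = {1, 4, 5, 6}  B2 = {1, 2, 5, 6}  B3 = {1, 2, 3, 5}  B4 = {0, 1, 2, 5}
Tree: B1–B2, B2–B3, B2–B4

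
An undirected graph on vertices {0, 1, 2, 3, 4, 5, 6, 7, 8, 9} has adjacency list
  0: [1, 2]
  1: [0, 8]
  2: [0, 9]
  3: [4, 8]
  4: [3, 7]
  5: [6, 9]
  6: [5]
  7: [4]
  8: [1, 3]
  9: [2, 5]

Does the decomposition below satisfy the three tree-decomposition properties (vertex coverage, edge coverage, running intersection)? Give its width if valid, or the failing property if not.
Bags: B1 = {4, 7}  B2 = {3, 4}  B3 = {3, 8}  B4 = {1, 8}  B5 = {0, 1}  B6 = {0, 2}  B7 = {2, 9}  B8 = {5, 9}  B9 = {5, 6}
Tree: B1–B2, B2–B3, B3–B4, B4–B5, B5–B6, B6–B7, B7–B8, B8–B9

Yes; width 1.

Every vertex of G appears in some bag (union = {0, 1, 2, 3, 4, 5, 6, 7, 8, 9}); every edge is covered by a bag; and for each vertex v the set of bags containing v is connected in the bag tree. The decomposition is therefore valid. The largest bag has 2 vertices, so the width is 1.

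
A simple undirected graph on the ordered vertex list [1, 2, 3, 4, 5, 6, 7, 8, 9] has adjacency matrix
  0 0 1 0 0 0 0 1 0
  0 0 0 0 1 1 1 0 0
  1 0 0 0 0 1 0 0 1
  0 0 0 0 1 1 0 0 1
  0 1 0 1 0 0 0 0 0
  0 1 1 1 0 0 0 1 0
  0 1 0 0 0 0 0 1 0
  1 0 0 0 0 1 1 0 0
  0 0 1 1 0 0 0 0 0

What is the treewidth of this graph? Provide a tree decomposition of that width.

The largest bag has 4 vertices, giving width 3; this decomposition certifies tw(G) ≤ 3. For the lower bound: the 4 vertex sets {2,5,7}, {4}, {6}, {1,3,8,9} are disjoint, each induces a connected subgraph, and every pair is joined by at least one edge of G. Contracting each set to a single vertex therefore yields K_{4} as a minor, and since treewidth is minor-monotone, tw(G) ≥ tw(K_{4}) = 3. Therefore the treewidth is 3.

Treewidth 3.
One such decomposition:
Bags: B1 = {2, 4, 5, 7}  B2 = {2, 4, 6, 7}  B3 = {4, 6, 7, 8}  B4 = {4, 6, 8, 9}  B5 = {3, 6, 8, 9}  B6 = {1, 3, 8, 9}
Tree: B1–B2, B2–B3, B3–B4, B4–B5, B5–B6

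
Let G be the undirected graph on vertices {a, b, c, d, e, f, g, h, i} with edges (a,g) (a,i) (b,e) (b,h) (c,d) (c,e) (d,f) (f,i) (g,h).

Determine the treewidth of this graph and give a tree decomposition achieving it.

Every bag has size at most 3, so the width is 3 − 1 = 2 and tw(G) ≤ 2. Since g–a–i–f–d–c–e–b–h–g is a cycle in G, G is not acyclic. Forests are exactly the graphs of treewidth ≤ 1, so tw(G) ≥ 2. The upper and lower bounds meet at 2, so that is the treewidth.

Treewidth 2.
Bags: B1 = {a, g, i}  B2 = {f, g, i}  B3 = {d, f, g}  B4 = {c, d, g}  B5 = {c, e, g}  B6 = {b, e, g}  B7 = {b, g, h}
Tree: B1–B2, B2–B3, B3–B4, B4–B5, B5–B6, B6–B7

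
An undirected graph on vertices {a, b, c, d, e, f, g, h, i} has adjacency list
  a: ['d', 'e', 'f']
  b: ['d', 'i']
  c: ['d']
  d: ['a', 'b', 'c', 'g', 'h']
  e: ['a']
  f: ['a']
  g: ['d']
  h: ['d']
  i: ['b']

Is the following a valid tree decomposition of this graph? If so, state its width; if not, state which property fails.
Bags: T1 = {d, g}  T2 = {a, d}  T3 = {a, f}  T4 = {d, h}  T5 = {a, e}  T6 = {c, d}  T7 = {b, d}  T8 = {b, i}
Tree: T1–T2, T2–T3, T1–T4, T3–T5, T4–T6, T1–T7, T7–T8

Yes; width 1.

Every vertex of G appears in some bag (union = {a, b, c, d, e, f, g, h, i}); every edge is covered by a bag; and for each vertex v the set of bags containing v is connected in the bag tree. The decomposition is therefore valid. The largest bag has 2 vertices, so the width is 1.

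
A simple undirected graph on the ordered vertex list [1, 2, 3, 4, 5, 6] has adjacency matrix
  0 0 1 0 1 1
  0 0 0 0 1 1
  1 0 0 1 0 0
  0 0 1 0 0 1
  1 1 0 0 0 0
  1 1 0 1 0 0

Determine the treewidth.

2

A width-2 tree decomposition is:
Bags: B1 = {1, 3, 4}  B2 = {1, 4, 6}  B3 = {1, 5, 6}  B4 = {2, 5, 6}
Tree: B1–B2, B2–B3, B3–B4
Every bag has size at most 3, so the width is 3 − 1 = 2 and tw(G) ≤ 2. Since 3–4–6–1–3 is a cycle in G, G is not acyclic. Forests are exactly the graphs of treewidth ≤ 1, so tw(G) ≥ 2. Combining the bounds, tw(G) = 2.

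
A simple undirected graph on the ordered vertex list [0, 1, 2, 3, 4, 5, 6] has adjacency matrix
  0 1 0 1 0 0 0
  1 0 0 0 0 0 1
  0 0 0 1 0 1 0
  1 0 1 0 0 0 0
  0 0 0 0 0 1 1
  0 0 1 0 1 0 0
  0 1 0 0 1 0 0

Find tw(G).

2

A width-2 tree decomposition is:
Bags: B1 = {4, 5, 6}  B2 = {1, 5, 6}  B3 = {0, 1, 5}  B4 = {0, 3, 5}  B5 = {2, 3, 5}
Tree: B1–B2, B2–B3, B3–B4, B4–B5
The largest bag has 3 vertices, giving width 2; this decomposition certifies tw(G) ≤ 2. The edges 5–4–6–1–0–3–2–5 form a cycle, so G is not a tree and its treewidth is at least 2. The upper and lower bounds meet at 2, so that is the treewidth.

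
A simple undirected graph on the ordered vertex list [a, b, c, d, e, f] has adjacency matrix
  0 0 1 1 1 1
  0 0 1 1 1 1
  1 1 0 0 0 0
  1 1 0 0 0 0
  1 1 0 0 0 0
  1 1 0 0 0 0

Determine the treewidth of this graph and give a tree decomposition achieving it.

Treewidth 2.
One such decomposition:
Bags: B1 = {a, b, c}  B2 = {a, b, d}  B3 = {a, b, f}  B4 = {a, b, e}
Tree: B1–B2, B2–B3, B3–B4

The largest bag has 3 vertices, giving width 2; this decomposition certifies tw(G) ≤ 2. Since b–c–a–d–b is a cycle in G, G is not acyclic. Forests are exactly the graphs of treewidth ≤ 1, so tw(G) ≥ 2. Combining the bounds, tw(G) = 2.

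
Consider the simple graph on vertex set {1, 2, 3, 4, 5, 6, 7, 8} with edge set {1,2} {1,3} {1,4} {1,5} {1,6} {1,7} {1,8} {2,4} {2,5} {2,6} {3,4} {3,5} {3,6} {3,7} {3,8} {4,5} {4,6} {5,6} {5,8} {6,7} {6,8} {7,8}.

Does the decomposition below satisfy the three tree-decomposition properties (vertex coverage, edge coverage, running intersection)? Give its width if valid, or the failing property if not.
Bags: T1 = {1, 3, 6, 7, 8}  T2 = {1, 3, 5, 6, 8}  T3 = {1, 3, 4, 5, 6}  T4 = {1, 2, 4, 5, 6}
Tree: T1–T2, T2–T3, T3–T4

Every vertex of G appears in some bag (union = {1, 2, 3, 4, 5, 6, 7, 8}); every edge is covered by a bag; and for each vertex v the set of bags containing v is connected in the bag tree. The decomposition is therefore valid. The largest bag has 5 vertices, so the width is 4.

Yes; width 4.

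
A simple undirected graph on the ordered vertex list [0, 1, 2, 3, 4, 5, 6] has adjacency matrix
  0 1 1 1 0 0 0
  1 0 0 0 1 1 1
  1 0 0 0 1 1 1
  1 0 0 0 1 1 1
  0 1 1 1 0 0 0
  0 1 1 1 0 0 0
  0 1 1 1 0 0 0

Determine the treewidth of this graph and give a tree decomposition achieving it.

Every bag has size at most 4, so the width is 4 − 1 = 3 and tw(G) ≤ 3. For the lower bound: the 4 vertex sets {0,3}, {2,6}, {1}, {5} are disjoint, each induces a connected subgraph, and every pair is joined by at least one edge of G. Contracting each set to a single vertex therefore yields K_{4} as a minor, and since treewidth is minor-monotone, tw(G) ≥ tw(K_{4}) = 3. Hence tw(G) = 3 exactly.

Treewidth 3.
One such decomposition:
Bags: B1 = {0, 1, 2, 3}  B2 = {1, 2, 3, 6}  B3 = {1, 2, 3, 5}  B4 = {1, 2, 3, 4}
Tree: B1–B2, B2–B3, B3–B4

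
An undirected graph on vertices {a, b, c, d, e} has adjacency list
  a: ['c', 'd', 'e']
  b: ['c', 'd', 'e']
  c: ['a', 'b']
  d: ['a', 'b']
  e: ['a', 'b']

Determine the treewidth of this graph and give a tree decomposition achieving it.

The largest bag has 3 vertices, giving width 2; this decomposition certifies tw(G) ≤ 2. For the lower bound, G contains the cycle b–c–a–d–b, so G is not a forest; only forests have treewidth ≤ 1, hence tw(G) ≥ 2. Hence tw(G) = 2 exactly.

Treewidth 2.
One such decomposition:
Bags: B1 = {a, b, c}  B2 = {a, b, d}  B3 = {a, b, e}
Tree: B1–B2, B2–B3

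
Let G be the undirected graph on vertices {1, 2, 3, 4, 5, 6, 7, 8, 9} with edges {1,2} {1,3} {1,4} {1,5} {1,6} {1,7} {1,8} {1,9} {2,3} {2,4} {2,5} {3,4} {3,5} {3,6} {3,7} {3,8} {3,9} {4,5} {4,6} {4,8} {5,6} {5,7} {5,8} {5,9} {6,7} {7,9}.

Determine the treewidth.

4

A width-4 tree decomposition is:
Bags: B1 = {1, 3, 4, 5, 6}  B2 = {1, 2, 3, 4, 5}  B3 = {1, 3, 5, 6, 7}  B4 = {1, 3, 5, 7, 9}  B5 = {1, 3, 4, 5, 8}
Tree: B1–B2, B1–B3, B3–B4, B1–B5
Each bag holds 5 vertices, so the decomposition has width 4, which upper-bounds the treewidth. For the lower bound, the 5 vertices {1, 3, 5, 7, 9} are pairwise adjacent, and any tree decomposition puts a clique entirely inside one bag — forcing width ≥ 4. Hence tw(G) = 4 exactly.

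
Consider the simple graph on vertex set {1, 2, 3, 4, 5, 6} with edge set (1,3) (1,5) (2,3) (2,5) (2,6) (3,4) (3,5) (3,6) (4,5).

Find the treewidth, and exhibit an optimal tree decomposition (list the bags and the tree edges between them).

The largest bag has 3 vertices, giving width 2; this decomposition certifies tw(G) ≤ 2. Conversely, {1, 3, 5} is a clique of size 3, and the vertices of any clique must share a bag in every tree decomposition; so some bag has ≥ 3 vertices and tw(G) ≥ 2. Hence tw(G) = 2 exactly.

Treewidth 2.
One such decomposition:
Bags: B1 = {2, 3, 5}  B2 = {2, 3, 6}  B3 = {3, 4, 5}  B4 = {1, 3, 5}
Tree: B1–B2, B1–B3, B3–B4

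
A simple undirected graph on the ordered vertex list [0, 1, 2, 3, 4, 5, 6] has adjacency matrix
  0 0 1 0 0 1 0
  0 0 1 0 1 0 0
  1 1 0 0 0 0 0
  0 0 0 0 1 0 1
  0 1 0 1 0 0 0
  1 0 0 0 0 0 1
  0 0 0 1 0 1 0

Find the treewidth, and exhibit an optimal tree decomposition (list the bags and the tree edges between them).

The largest bag has 3 vertices, giving width 2; this decomposition certifies tw(G) ≤ 2. Since 4–3–6–5–0–2–1–4 is a cycle in G, G is not acyclic. Forests are exactly the graphs of treewidth ≤ 1, so tw(G) ≥ 2. Combining the bounds, tw(G) = 2.

Treewidth 2.
One such decomposition:
Bags: B1 = {3, 4, 6}  B2 = {4, 5, 6}  B3 = {0, 4, 5}  B4 = {0, 2, 4}  B5 = {1, 2, 4}
Tree: B1–B2, B2–B3, B3–B4, B4–B5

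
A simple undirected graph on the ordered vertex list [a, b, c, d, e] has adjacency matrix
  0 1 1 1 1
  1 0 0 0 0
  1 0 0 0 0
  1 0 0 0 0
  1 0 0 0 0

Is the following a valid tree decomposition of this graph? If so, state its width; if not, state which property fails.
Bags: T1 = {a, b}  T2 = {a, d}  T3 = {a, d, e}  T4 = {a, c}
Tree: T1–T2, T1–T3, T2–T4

No — bags containing vertex d are not connected in the tree.

A tree decomposition must satisfy three properties: every vertex lies in some bag; for every edge, both endpoints lie together in some bag; and for every vertex, the bags containing it form a connected subtree. Here bags containing vertex d are not connected in the tree, so the decomposition is invalid.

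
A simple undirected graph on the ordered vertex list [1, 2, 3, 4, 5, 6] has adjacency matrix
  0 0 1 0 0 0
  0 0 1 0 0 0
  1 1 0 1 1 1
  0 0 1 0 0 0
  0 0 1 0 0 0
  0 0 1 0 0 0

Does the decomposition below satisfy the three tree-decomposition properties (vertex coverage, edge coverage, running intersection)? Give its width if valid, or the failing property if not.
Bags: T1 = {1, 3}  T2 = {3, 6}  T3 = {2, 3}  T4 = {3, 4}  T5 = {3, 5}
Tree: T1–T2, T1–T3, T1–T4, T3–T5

Every vertex of G appears in some bag (union = {1, 2, 3, 4, 5, 6}); every edge is covered by a bag; and for each vertex v the set of bags containing v is connected in the bag tree. The decomposition is therefore valid. The largest bag has 2 vertices, so the width is 1.

Yes; width 1.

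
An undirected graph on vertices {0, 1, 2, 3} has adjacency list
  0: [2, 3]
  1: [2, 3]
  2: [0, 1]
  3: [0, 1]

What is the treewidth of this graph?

2

A width-2 tree decomposition is:
Bags: B1 = {0, 1, 3}  B2 = {0, 1, 2}
Tree: B1–B2
The largest bag has 3 vertices, giving width 2; this decomposition certifies tw(G) ≤ 2. The edges 0–3–1–2–0 form a cycle, so G is not a tree and its treewidth is at least 2. Hence tw(G) = 2 exactly.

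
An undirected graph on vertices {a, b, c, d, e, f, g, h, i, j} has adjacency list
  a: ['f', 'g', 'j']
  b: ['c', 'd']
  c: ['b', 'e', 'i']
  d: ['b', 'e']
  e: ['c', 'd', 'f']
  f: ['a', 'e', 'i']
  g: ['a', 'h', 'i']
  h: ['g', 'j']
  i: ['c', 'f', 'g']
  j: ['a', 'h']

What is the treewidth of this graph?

2

A width-2 tree decomposition is:
Bags: B1 = {b, c, d}  B2 = {c, d, e}  B3 = {c, e, i}  B4 = {e, f, i}  B5 = {f, g, i}  B6 = {a, f, g}  B7 = {a, g, h}  B8 = {a, h, j}
Tree: B1–B2, B2–B3, B3–B4, B4–B5, B5–B6, B6–B7, B7–B8
The largest bag has 3 vertices, giving width 2; this decomposition certifies tw(G) ≤ 2. For the lower bound, G contains the cycle b–d–e–c–b, so G is not a forest; only forests have treewidth ≤ 1, hence tw(G) ≥ 2. The upper and lower bounds meet at 2, so that is the treewidth.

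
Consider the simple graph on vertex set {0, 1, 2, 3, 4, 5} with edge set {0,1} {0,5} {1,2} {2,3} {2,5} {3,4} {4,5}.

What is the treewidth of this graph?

A width-2 tree decomposition is:
Bags: B1 = {3, 4, 5}  B2 = {2, 3, 5}  B3 = {0, 2, 5}  B4 = {0, 1, 2}
Tree: B1–B2, B2–B3, B3–B4
Each bag holds 3 vertices, so the decomposition has width 2, which upper-bounds the treewidth. For the lower bound, G contains the cycle 4–3–2–5–4, so G is not a forest; only forests have treewidth ≤ 1, hence tw(G) ≥ 2. The upper and lower bounds meet at 2, so that is the treewidth.

2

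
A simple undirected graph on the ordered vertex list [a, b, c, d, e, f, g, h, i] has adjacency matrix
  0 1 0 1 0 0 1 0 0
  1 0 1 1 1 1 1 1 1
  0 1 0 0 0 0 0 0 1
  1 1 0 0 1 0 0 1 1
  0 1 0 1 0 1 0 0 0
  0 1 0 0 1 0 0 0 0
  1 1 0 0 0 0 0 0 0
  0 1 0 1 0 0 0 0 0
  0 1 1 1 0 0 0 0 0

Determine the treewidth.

2

A width-2 tree decomposition is:
Bags: B1 = {a, b, d}  B2 = {b, d, e}  B3 = {b, d, i}  B4 = {a, b, g}  B5 = {b, d, h}  B6 = {b, e, f}  B7 = {b, c, i}
Tree: B1–B2, B1–B3, B1–B4, B2–B5, B2–B6, B3–B7
Each bag holds 3 vertices, so the decomposition has width 2, which upper-bounds the treewidth. For the lower bound, the 3 vertices {b, d, e} are pairwise adjacent, and any tree decomposition puts a clique entirely inside one bag — forcing width ≥ 2. Hence tw(G) = 2 exactly.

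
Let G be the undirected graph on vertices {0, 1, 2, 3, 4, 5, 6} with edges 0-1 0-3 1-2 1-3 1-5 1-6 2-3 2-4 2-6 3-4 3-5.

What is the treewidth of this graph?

2

A width-2 tree decomposition is:
Bags: B1 = {1, 3, 5}  B2 = {1, 2, 3}  B3 = {0, 1, 3}  B4 = {1, 2, 6}  B5 = {2, 3, 4}
Tree: B1–B2, B2–B3, B2–B4, B2–B5
Every bag has size at most 3, so the width is 3 − 1 = 2 and tw(G) ≤ 2. On the other hand G contains the 3-clique {0, 1, 3}. A clique must lie in a single bag of any decomposition, so no decomposition can have width below 2. Hence tw(G) = 2 exactly.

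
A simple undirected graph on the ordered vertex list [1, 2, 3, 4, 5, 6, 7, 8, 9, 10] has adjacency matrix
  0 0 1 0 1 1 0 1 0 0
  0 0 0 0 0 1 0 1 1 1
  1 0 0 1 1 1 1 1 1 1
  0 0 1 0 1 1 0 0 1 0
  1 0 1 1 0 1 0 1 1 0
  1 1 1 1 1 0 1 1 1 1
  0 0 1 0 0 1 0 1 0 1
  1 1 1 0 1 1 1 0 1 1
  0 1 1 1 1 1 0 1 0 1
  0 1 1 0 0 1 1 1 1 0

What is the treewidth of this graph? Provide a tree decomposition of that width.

Each bag holds 5 vertices, so the decomposition has width 4, which upper-bounds the treewidth. For the lower bound, the 5 vertices {2, 6, 8, 9, 10} are pairwise adjacent, and any tree decomposition puts a clique entirely inside one bag — forcing width ≥ 4. Combining the bounds, tw(G) = 4.

Treewidth 4.
Bags: B1 = {3, 6, 8, 9, 10}  B2 = {2, 6, 8, 9, 10}  B3 = {3, 5, 6, 8, 9}  B4 = {1, 3, 5, 6, 8}  B5 = {3, 4, 5, 6, 9}  B6 = {3, 6, 7, 8, 10}
Tree: B1–B2, B1–B3, B3–B4, B3–B5, B1–B6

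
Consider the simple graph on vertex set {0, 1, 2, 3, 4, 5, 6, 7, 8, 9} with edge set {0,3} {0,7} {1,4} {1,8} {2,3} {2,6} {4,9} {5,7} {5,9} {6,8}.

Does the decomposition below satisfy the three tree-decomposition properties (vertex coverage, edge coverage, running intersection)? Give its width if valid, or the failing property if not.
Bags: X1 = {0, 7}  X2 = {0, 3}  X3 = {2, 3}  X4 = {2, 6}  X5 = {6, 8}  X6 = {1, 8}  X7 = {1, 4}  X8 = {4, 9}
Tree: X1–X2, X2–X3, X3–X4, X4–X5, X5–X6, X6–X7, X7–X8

A tree decomposition must satisfy three properties: every vertex lies in some bag; for every edge, both endpoints lie together in some bag; and for every vertex, the bags containing it form a connected subtree. Here vertex 5 appears in no bag, so the decomposition is invalid.

No — vertex 5 appears in no bag.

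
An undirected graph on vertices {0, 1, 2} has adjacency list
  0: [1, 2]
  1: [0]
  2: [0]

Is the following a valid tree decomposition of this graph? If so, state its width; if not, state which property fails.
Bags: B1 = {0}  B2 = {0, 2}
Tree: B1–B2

No — vertex 1 appears in no bag.

A tree decomposition must satisfy three properties: every vertex lies in some bag; for every edge, both endpoints lie together in some bag; and for every vertex, the bags containing it form a connected subtree. Here vertex 1 appears in no bag, so the decomposition is invalid.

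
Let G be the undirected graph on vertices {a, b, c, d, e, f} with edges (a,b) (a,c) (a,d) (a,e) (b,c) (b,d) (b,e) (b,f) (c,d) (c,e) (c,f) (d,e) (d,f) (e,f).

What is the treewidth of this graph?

A width-4 tree decomposition is:
Bags: B1 = {b, c, d, e, f}  B2 = {a, b, c, d, e}
Tree: B1–B2
Every bag has size at most 5, so the width is 5 − 1 = 4 and tw(G) ≤ 4. Conversely, {b, c, d, e, f} is a clique of size 5, and the vertices of any clique must share a bag in every tree decomposition; so some bag has ≥ 5 vertices and tw(G) ≥ 4. Hence tw(G) = 4 exactly.

4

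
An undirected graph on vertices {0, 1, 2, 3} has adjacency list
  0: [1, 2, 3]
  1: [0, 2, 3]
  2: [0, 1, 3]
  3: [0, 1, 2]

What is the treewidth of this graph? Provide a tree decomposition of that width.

A single bag containing all 4 vertices is trivially a valid decomposition of width 3. For the lower bound, the 4 vertices {0, 1, 2, 3} are pairwise adjacent, and any tree decomposition puts a clique entirely inside one bag — forcing width ≥ 3. Combining the bounds, tw(G) = 3.

Treewidth 3.
One such decomposition:
Bags: B1 = {0, 1, 2, 3}
Tree: (single bag)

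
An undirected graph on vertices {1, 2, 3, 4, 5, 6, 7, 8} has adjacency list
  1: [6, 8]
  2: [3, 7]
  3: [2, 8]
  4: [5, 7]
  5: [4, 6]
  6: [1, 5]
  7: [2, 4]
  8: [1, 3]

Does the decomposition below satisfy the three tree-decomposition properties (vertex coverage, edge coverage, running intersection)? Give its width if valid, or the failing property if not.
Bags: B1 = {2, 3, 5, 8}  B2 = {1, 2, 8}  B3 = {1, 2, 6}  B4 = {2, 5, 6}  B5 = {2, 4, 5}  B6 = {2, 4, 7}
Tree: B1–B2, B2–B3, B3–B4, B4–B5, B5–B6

A tree decomposition must satisfy three properties: every vertex lies in some bag; for every edge, both endpoints lie together in some bag; and for every vertex, the bags containing it form a connected subtree. Here bags containing vertex 5 are not connected in the tree, so the decomposition is invalid.

No — bags containing vertex 5 are not connected in the tree.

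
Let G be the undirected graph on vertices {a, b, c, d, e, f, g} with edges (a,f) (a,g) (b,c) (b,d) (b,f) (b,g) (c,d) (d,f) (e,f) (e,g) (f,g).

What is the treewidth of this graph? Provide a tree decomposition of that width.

Every bag has size at most 3, so the width is 3 − 1 = 2 and tw(G) ≤ 2. Conversely, {b, c, d} is a clique of size 3, and the vertices of any clique must share a bag in every tree decomposition; so some bag has ≥ 3 vertices and tw(G) ≥ 2. The upper and lower bounds meet at 2, so that is the treewidth.

Treewidth 2.
One optimal decomposition is:
Bags: B1 = {e, f, g}  B2 = {b, f, g}  B3 = {a, f, g}  B4 = {b, d, f}  B5 = {b, c, d}
Tree: B1–B2, B2–B3, B2–B4, B4–B5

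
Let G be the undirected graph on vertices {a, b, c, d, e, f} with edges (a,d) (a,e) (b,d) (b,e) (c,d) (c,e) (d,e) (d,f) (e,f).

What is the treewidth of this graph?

2

A width-2 tree decomposition is:
Bags: B1 = {a, d, e}  B2 = {d, e, f}  B3 = {c, d, e}  B4 = {b, d, e}
Tree: B1–B2, B1–B3, B1–B4
Every bag has size at most 3, so the width is 3 − 1 = 2 and tw(G) ≤ 2. For the lower bound, the 3 vertices {d, e, f} are pairwise adjacent, and any tree decomposition puts a clique entirely inside one bag — forcing width ≥ 2. The upper and lower bounds meet at 2, so that is the treewidth.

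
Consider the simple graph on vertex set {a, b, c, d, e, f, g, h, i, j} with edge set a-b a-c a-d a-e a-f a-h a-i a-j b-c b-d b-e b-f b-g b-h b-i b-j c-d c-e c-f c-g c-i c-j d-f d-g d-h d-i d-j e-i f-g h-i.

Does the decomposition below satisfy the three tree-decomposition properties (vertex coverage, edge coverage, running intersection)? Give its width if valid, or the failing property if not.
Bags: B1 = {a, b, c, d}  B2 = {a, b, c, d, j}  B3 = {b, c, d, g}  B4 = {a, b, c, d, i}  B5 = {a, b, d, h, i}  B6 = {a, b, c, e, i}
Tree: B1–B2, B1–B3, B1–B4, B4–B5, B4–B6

No — vertex f appears in no bag.

A tree decomposition must satisfy three properties: every vertex lies in some bag; for every edge, both endpoints lie together in some bag; and for every vertex, the bags containing it form a connected subtree. Here vertex f appears in no bag, so the decomposition is invalid.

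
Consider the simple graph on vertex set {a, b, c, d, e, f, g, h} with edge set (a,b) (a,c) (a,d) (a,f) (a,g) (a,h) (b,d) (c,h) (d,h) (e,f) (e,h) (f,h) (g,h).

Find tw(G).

A width-2 tree decomposition is:
Bags: B1 = {a, g, h}  B2 = {a, d, h}  B3 = {a, f, h}  B4 = {a, b, d}  B5 = {e, f, h}  B6 = {a, c, h}
Tree: B1–B2, B1–B3, B2–B4, B3–B5, B2–B6
Each bag holds 3 vertices, so the decomposition has width 2, which upper-bounds the treewidth. Conversely, {e, f, h} is a clique of size 3, and the vertices of any clique must share a bag in every tree decomposition; so some bag has ≥ 3 vertices and tw(G) ≥ 2. Hence tw(G) = 2 exactly.

2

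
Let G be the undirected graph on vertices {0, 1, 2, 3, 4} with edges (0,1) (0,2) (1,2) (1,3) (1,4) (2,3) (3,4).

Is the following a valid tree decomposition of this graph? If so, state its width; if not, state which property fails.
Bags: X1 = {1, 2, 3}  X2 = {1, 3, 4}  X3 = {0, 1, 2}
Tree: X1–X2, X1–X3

Vertex coverage: the bags together contain {0, 1, 2, 3, 4}, the full vertex set. Edge coverage: each edge of G has both endpoints in at least one bag. Running intersection: for every vertex, the bags containing it form a connected subtree. All three properties hold, so this is a valid tree decomposition of width max|bag| − 1 = 2, and hence tw(G) ≤ 2.

Yes; width 2.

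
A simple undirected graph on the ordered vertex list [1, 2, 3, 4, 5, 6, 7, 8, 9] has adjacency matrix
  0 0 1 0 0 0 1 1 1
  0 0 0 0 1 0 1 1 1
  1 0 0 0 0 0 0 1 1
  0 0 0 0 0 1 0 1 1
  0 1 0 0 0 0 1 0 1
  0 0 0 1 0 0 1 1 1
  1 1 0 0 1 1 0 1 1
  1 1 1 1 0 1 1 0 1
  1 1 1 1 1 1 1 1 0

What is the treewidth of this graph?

A width-3 tree decomposition is:
Bags: B1 = {1, 7, 8, 9}  B2 = {6, 7, 8, 9}  B3 = {2, 7, 8, 9}  B4 = {2, 5, 7, 9}  B5 = {4, 6, 8, 9}  B6 = {1, 3, 8, 9}
Tree: B1–B2, B2–B3, B3–B4, B2–B5, B1–B6
The largest bag has 4 vertices, giving width 3; this decomposition certifies tw(G) ≤ 3. On the other hand G contains the 4-clique {1, 3, 8, 9}. A clique must lie in a single bag of any decomposition, so no decomposition can have width below 3. Therefore the treewidth is 3.

3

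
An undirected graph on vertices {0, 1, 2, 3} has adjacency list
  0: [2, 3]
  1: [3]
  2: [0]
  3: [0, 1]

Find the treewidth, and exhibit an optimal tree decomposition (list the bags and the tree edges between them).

Treewidth 1.
One optimal decomposition is:
Bags: B1 = {1, 3}  B2 = {0, 3}  B3 = {0, 2}
Tree: B1–B2, B2–B3

Each bag holds 2 vertices, so the decomposition has width 1, which upper-bounds the treewidth. Since G has at least one edge (e.g. 1–3), it is not an edgeless graph, so tw(G) ≥ 1. Combining the bounds, tw(G) = 1.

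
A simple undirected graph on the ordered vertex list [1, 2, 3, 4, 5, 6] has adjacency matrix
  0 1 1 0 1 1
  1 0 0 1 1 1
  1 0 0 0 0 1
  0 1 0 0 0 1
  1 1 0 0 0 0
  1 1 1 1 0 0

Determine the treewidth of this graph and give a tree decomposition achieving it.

The largest bag has 3 vertices, giving width 2; this decomposition certifies tw(G) ≤ 2. Conversely, {1, 2, 5} is a clique of size 3, and the vertices of any clique must share a bag in every tree decomposition; so some bag has ≥ 3 vertices and tw(G) ≥ 2. Hence tw(G) = 2 exactly.

Treewidth 2.
One such decomposition:
Bags: B1 = {1, 2, 6}  B2 = {1, 3, 6}  B3 = {1, 2, 5}  B4 = {2, 4, 6}
Tree: B1–B2, B1–B3, B1–B4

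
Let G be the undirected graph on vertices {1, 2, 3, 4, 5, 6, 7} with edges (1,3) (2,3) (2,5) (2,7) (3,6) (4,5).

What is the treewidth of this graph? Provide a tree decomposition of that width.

Every bag has size at most 2, so the width is 2 − 1 = 1 and tw(G) ≤ 1. Since G has at least one edge (e.g. 3–2), it is not an edgeless graph, so tw(G) ≥ 1. The upper and lower bounds meet at 1, so that is the treewidth.

Treewidth 1.
One such decomposition:
Bags: B1 = {2, 3}  B2 = {1, 3}  B3 = {3, 6}  B4 = {2, 5}  B5 = {2, 7}  B6 = {4, 5}
Tree: B1–B2, B2–B3, B1–B4, B1–B5, B4–B6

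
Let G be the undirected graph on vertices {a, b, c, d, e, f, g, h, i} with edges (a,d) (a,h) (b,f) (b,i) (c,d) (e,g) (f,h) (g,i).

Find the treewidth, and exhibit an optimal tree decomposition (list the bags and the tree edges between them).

Treewidth 1.
One such decomposition:
Bags: B1 = {e, g}  B2 = {g, i}  B3 = {b, i}  B4 = {b, f}  B5 = {f, h}  B6 = {a, h}  B7 = {a, d}  B8 = {c, d}
Tree: B1–B2, B2–B3, B3–B4, B4–B5, B5–B6, B6–B7, B7–B8

The largest bag has 2 vertices, giving width 1; this decomposition certifies tw(G) ≤ 1. G has an edge, so its treewidth is at least 1. The upper and lower bounds meet at 1, so that is the treewidth.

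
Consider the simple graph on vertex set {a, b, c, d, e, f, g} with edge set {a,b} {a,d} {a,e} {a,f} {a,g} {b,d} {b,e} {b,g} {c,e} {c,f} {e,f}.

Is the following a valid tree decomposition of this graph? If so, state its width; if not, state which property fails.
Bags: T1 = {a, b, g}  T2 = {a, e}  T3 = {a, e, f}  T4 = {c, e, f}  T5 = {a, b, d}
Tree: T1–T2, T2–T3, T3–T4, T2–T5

A tree decomposition must satisfy three properties: every vertex lies in some bag; for every edge, both endpoints lie together in some bag; and for every vertex, the bags containing it form a connected subtree. Here edge (b,e) lies in no bag, so the decomposition is invalid.

No — edge (b,e) lies in no bag.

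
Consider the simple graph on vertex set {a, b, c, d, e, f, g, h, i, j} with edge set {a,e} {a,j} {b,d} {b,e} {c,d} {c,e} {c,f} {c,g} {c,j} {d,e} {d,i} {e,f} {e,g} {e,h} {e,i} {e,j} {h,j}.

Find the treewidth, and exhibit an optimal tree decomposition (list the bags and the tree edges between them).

Treewidth 2.
One optimal decomposition is:
Bags: B1 = {c, e, j}  B2 = {e, h, j}  B3 = {c, d, e}  B4 = {c, e, g}  B5 = {a, e, j}  B6 = {b, d, e}  B7 = {c, e, f}  B8 = {d, e, i}
Tree: B1–B2, B1–B3, B3–B4, B1–B5, B3–B6, B3–B7, B6–B8

Every bag has size at most 3, so the width is 3 − 1 = 2 and tw(G) ≤ 2. For the lower bound, the 3 vertices {e, h, j} are pairwise adjacent, and any tree decomposition puts a clique entirely inside one bag — forcing width ≥ 2. Combining the bounds, tw(G) = 2.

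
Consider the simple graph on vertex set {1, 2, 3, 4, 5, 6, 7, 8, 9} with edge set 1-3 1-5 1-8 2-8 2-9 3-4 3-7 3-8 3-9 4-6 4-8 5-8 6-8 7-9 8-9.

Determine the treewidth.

2

A width-2 tree decomposition is:
Bags: B1 = {3, 4, 8}  B2 = {3, 8, 9}  B3 = {2, 8, 9}  B4 = {3, 7, 9}  B5 = {4, 6, 8}  B6 = {1, 3, 8}  B7 = {1, 5, 8}
Tree: B1–B2, B2–B3, B2–B4, B1–B5, B1–B6, B6–B7
Each bag holds 3 vertices, so the decomposition has width 2, which upper-bounds the treewidth. For the lower bound, the 3 vertices {2, 8, 9} are pairwise adjacent, and any tree decomposition puts a clique entirely inside one bag — forcing width ≥ 2. Hence tw(G) = 2 exactly.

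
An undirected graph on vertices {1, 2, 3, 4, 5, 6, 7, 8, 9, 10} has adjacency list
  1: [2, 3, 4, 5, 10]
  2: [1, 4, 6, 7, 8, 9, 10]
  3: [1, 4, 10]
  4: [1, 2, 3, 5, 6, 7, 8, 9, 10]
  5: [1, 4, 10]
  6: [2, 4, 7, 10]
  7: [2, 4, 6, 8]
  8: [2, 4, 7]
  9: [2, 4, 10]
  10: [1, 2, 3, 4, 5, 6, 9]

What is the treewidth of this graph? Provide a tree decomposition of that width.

Treewidth 3.
Bags: B1 = {1, 2, 4, 10}  B2 = {2, 4, 6, 10}  B3 = {1, 4, 5, 10}  B4 = {1, 3, 4, 10}  B5 = {2, 4, 6, 7}  B6 = {2, 4, 9, 10}  B7 = {2, 4, 7, 8}
Tree: B1–B2, B1–B3, B1–B4, B2–B5, B1–B6, B5–B7

Every bag has size at most 4, so the width is 4 − 1 = 3 and tw(G) ≤ 3. Conversely, {2, 4, 7, 8} is a clique of size 4, and the vertices of any clique must share a bag in every tree decomposition; so some bag has ≥ 4 vertices and tw(G) ≥ 3. Combining the bounds, tw(G) = 3.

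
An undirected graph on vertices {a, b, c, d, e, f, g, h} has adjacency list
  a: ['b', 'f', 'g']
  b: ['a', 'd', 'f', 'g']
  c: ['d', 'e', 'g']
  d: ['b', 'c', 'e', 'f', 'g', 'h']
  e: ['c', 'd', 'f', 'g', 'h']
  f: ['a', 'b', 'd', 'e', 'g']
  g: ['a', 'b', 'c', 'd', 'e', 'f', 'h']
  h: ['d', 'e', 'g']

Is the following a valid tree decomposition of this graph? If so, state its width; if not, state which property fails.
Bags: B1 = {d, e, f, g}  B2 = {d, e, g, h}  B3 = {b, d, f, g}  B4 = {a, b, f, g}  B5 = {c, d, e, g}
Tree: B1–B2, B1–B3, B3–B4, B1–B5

Checking the three conditions: (i) the bags cover all of {a, b, c, d, e, f, g, h}; (ii) for each edge, some bag contains both endpoints; (iii) the bags containing any fixed vertex form a subtree. All hold, so the decomposition is valid with width 4 − 1 = 3.

Yes; width 3.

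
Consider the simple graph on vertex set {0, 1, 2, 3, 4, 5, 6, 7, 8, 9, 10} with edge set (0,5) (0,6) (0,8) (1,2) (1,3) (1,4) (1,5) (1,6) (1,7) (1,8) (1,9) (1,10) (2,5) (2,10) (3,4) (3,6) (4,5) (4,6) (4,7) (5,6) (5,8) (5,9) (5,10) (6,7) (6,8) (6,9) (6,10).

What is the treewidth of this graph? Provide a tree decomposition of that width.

Treewidth 3.
One optimal decomposition is:
Bags: B1 = {1, 4, 5, 6}  B2 = {1, 5, 6, 10}  B3 = {1, 5, 6, 8}  B4 = {1, 3, 4, 6}  B5 = {0, 5, 6, 8}  B6 = {1, 4, 6, 7}  B7 = {1, 2, 5, 10}  B8 = {1, 5, 6, 9}
Tree: B1–B2, B2–B3, B1–B4, B3–B5, B4–B6, B2–B7, B2–B8

The largest bag has 4 vertices, giving width 3; this decomposition certifies tw(G) ≤ 3. On the other hand G contains the 4-clique {0, 5, 6, 8}. A clique must lie in a single bag of any decomposition, so no decomposition can have width below 3. Combining the bounds, tw(G) = 3.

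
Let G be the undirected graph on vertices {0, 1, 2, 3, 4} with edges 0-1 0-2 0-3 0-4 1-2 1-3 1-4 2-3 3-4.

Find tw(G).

A width-3 tree decomposition is:
Bags: B1 = {0, 1, 2, 3}  B2 = {0, 1, 3, 4}
Tree: B1–B2
Each bag holds 4 vertices, so the decomposition has width 3, which upper-bounds the treewidth. On the other hand G contains the 4-clique {0, 1, 2, 3}. A clique must lie in a single bag of any decomposition, so no decomposition can have width below 3. The upper and lower bounds meet at 3, so that is the treewidth.

3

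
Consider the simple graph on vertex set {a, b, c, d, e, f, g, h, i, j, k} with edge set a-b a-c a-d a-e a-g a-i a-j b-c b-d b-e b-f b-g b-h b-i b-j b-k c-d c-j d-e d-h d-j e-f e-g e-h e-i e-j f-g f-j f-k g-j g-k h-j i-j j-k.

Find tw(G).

4

A width-4 tree decomposition is:
Bags: B1 = {a, b, e, g, j}  B2 = {a, b, d, e, j}  B3 = {b, e, f, g, j}  B4 = {a, b, e, i, j}  B5 = {a, b, c, d, j}  B6 = {b, d, e, h, j}  B7 = {b, f, g, j, k}
Tree: B1–B2, B1–B3, B2–B4, B2–B5, B2–B6, B3–B7
Every bag has size at most 5, so the width is 5 − 1 = 4 and tw(G) ≤ 4. On the other hand G contains the 5-clique {a, b, d, e, j}. A clique must lie in a single bag of any decomposition, so no decomposition can have width below 4. Hence tw(G) = 4 exactly.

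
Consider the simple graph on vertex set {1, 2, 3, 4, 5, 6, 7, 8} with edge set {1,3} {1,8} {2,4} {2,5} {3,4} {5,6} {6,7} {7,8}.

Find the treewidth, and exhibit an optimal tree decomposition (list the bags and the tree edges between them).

Each bag holds 3 vertices, so the decomposition has width 2, which upper-bounds the treewidth. The edges 1–3–4–2–5–6–7–8–1 form a cycle, so G is not a tree and its treewidth is at least 2. The upper and lower bounds meet at 2, so that is the treewidth.

Treewidth 2.
One optimal decomposition is:
Bags: B1 = {1, 3, 4}  B2 = {1, 2, 4}  B3 = {1, 2, 5}  B4 = {1, 5, 6}  B5 = {1, 6, 7}  B6 = {1, 7, 8}
Tree: B1–B2, B2–B3, B3–B4, B4–B5, B5–B6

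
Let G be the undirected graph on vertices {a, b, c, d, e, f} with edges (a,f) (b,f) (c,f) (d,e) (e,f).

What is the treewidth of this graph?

1

A width-1 tree decomposition is:
Bags: B1 = {a, f}  B2 = {c, f}  B3 = {e, f}  B4 = {b, f}  B5 = {d, e}
Tree: B1–B2, B2–B3, B1–B4, B3–B5
The largest bag has 2 vertices, giving width 1; this decomposition certifies tw(G) ≤ 1. G has an edge, so its treewidth is at least 1. Hence tw(G) = 1 exactly.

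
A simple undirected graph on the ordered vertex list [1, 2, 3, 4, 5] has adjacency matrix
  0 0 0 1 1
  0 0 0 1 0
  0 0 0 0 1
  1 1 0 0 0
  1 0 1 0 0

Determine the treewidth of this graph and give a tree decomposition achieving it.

Every bag has size at most 2, so the width is 2 − 1 = 1 and tw(G) ≤ 1. Any graph with an edge has treewidth ≥ 1, and G has the edge 3–5. Therefore the treewidth is 1.

Treewidth 1.
One optimal decomposition is:
Bags: B1 = {3, 5}  B2 = {1, 5}  B3 = {1, 4}  B4 = {2, 4}
Tree: B1–B2, B2–B3, B3–B4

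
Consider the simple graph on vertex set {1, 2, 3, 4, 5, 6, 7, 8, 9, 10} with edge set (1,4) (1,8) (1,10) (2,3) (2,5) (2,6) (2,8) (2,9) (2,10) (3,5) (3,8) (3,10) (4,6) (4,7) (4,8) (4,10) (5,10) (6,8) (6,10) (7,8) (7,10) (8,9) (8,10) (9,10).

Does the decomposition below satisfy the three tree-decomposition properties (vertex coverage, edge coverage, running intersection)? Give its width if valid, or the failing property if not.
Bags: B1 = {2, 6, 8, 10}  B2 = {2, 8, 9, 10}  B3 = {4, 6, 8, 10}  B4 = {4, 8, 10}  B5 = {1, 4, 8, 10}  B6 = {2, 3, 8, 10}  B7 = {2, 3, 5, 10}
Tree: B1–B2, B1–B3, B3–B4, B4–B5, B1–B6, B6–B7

A tree decomposition must satisfy three properties: every vertex lies in some bag; for every edge, both endpoints lie together in some bag; and for every vertex, the bags containing it form a connected subtree. Here vertex 7 appears in no bag, so the decomposition is invalid.

No — vertex 7 appears in no bag.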